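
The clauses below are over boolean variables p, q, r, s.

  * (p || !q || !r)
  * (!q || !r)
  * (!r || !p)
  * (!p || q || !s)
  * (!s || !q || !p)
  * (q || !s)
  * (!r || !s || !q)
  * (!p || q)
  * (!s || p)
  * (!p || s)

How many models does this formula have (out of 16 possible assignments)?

Satisfying assignments:
  p=0 q=0 r=0 s=0
  p=0 q=0 r=1 s=0
  p=0 q=1 r=0 s=0
Count: 3.

3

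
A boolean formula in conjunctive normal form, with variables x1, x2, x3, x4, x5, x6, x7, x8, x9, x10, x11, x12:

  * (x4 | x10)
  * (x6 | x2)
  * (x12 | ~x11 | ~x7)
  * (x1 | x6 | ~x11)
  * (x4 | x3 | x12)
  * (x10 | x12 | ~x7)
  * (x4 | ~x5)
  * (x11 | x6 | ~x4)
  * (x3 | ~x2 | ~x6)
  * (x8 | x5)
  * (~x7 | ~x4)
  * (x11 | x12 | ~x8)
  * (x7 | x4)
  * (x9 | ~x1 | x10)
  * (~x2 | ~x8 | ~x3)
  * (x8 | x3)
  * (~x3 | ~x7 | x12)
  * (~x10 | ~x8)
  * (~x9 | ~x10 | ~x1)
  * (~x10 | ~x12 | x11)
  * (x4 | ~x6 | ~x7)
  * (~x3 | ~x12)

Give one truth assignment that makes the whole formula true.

x1 = False, x2 = True, x3 = True, x4 = True, x5 = True, x6 = True, x7 = False, x8 = False, x9 = True, x10 = False, x11 = False, x12 = False

Branch on x1: take x1 = False.
The remaining clauses are satisfied by x2 = True, x3 = True, x4 = True, x5 = True, x6 = True, x7 = False, x8 = False, x9 = True, x10 = False, x11 = False, x12 = False.
Every clause has at least one true literal under this assignment.
Check each clause:
  1. (x10 | x4) — x4 is true.
  2. (x2 | x6) — x2 is true.
  3. (~x7 | ~x11 | x12) — ~x7 is true.
  4. (~x11 | x1 | x6) — ~x11 is true.
  5. (x12 | x4 | x3) — x3 is true.
  6. (x12 | x10 | ~x7) — ~x7 is true.
  7. (~x5 | x4) — x4 is true.
  8. (x6 | ~x4 | x11) — x6 is true.
  9. (~x2 | x3 | ~x6) — x3 is true.
  10. (x8 | x5) — x5 is true.
  11. (~x7 | ~x4) — ~x7 is true.
  12. (x11 | x12 | ~x8) — ~x8 is true.
  13. (x4 | x7) — x4 is true.
  14. (x9 | ~x1 | x10) — x9 is true.
  15. (~x8 | ~x2 | ~x3) — ~x8 is true.
  16. (x8 | x3) — x3 is true.
  17. (~x7 | ~x3 | x12) — ~x7 is true.
  18. (~x10 | ~x8) — ~x8 is true.
  19. (~x1 | ~x10 | ~x9) — ~x10 is true.
  20. (~x10 | ~x12 | x11) — ~x12 is true.
  21. (~x6 | ~x7 | x4) — ~x7 is true.
  22. (~x12 | ~x3) — ~x12 is true.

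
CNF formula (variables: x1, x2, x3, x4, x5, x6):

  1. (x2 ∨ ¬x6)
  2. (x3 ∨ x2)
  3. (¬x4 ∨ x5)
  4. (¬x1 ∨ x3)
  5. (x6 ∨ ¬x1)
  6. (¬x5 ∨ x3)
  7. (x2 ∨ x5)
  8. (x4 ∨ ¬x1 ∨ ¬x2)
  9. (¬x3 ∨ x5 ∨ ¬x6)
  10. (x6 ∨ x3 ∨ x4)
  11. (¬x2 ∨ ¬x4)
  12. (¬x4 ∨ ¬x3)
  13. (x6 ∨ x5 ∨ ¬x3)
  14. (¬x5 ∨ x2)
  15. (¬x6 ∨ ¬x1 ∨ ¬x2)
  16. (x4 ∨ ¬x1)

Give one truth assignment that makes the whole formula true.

x1=False, x2=True, x3=True, x4=False, x5=True, x6=False

Pure literal: x1 appears only negated; assign x1 = False.
Try x2 = True.
  then x4 is forced to False.
The remaining clauses are satisfied by x3 = True, x5 = True, x6 = False.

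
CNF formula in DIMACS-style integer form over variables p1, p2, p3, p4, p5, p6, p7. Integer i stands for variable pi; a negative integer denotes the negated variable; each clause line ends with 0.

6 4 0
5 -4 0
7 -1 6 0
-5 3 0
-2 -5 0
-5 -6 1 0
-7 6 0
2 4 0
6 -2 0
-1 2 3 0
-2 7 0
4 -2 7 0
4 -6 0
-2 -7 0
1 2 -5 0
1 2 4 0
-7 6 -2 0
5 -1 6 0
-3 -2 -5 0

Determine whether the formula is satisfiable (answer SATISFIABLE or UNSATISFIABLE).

SATISFIABLE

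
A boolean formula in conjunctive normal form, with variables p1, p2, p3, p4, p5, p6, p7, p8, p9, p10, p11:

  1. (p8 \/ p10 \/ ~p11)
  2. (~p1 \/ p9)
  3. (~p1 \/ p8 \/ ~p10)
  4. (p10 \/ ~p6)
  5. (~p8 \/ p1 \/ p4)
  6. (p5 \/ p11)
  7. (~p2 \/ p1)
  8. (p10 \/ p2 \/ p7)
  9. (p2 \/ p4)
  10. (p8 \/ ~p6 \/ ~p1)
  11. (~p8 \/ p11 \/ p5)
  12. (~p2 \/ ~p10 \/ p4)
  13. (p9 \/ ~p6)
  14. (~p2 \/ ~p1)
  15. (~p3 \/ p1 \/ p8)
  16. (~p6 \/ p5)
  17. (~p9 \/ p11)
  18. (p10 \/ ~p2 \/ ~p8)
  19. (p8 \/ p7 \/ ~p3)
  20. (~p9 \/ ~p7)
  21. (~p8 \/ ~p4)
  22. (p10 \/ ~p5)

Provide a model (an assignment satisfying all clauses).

p1=False, p2=False, p3=False, p4=True, p5=True, p6=False, p7=False, p8=False, p9=True, p10=True, p11=True

Check each clause:
  1. (p10 \/ p8 \/ ~p11) — p10 is true.
  2. (~p1 \/ p9) — p9 is true.
  3. (~p10 \/ ~p1 \/ p8) — ~p1 is true.
  4. (p10 \/ ~p6) — ~p6 is true.
  5. (p1 \/ p4 \/ ~p8) — ~p8 is true.
  6. (p5 \/ p11) — p11 is true.
  7. (~p2 \/ p1) — ~p2 is true.
  8. (p2 \/ p7 \/ p10) — p10 is true.
  9. (p2 \/ p4) — p4 is true.
  10. (p8 \/ ~p1 \/ ~p6) — ~p6 is true.
  11. (p5 \/ ~p8 \/ p11) — ~p8 is true.
  12. (~p2 \/ p4 \/ ~p10) — p4 is true.
  13. (p9 \/ ~p6) — p9 is true.
  14. (~p1 \/ ~p2) — ~p1 is true.
  15. (p8 \/ ~p3 \/ p1) — ~p3 is true.
  16. (~p6 \/ p5) — ~p6 is true.
  17. (~p9 \/ p11) — p11 is true.
  18. (~p2 \/ p10 \/ ~p8) — ~p8 is true.
  19. (~p3 \/ p7 \/ p8) — ~p3 is true.
  20. (~p7 \/ ~p9) — ~p7 is true.
  21. (~p8 \/ ~p4) — ~p8 is true.
  22. (~p5 \/ p10) — p10 is true.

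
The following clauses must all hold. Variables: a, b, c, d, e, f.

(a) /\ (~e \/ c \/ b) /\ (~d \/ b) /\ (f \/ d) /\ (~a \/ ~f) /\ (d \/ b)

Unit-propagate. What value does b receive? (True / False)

True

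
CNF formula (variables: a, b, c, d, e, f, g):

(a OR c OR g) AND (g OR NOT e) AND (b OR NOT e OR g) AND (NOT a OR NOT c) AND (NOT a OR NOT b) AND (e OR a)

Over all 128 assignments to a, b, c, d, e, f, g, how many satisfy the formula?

28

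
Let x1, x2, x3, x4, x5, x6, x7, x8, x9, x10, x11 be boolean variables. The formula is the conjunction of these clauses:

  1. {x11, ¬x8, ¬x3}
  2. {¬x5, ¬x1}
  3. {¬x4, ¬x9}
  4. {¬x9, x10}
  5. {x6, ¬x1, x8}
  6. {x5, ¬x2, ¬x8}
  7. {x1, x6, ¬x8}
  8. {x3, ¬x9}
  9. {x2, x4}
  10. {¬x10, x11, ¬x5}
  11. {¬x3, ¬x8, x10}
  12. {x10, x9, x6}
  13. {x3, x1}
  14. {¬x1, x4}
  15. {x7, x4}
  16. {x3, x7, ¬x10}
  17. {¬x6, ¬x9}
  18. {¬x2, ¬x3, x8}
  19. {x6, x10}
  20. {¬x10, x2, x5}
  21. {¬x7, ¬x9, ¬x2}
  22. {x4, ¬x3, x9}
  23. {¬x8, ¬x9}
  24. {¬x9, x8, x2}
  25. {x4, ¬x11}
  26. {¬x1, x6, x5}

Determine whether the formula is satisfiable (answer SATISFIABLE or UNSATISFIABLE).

Try x1 = False.
  then x3 is forced to True.
The remaining clauses are satisfied by x2 = False, x4 = True, x5 = True, x6 = True, x7 = True, x8 = True, x9 = False, x10 = True, x11 = True.
So x1=False, x2=False, x3=True, x4=True, x5=True, x6=True, x7=True, x8=True, x9=False, x10=True, x11=True is a satisfying assignment.

SATISFIABLE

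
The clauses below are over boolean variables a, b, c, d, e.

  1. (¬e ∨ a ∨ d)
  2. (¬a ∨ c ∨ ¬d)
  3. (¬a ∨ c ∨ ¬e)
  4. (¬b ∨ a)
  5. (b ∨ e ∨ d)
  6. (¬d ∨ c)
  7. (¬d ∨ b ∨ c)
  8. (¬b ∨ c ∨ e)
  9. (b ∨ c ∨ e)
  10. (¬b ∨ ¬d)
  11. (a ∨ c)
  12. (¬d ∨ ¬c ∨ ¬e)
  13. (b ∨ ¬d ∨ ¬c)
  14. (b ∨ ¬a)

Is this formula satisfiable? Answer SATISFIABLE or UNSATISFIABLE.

Try a = True.
  then b is forced to True.
  then d is forced to False.
Try c = True.
e is now unconstrained; take e = True.
Every clause has at least one true literal under this assignment.
So a = 1, b = 1, c = 1, d = 0, e = 1 is a satisfying assignment.

SATISFIABLE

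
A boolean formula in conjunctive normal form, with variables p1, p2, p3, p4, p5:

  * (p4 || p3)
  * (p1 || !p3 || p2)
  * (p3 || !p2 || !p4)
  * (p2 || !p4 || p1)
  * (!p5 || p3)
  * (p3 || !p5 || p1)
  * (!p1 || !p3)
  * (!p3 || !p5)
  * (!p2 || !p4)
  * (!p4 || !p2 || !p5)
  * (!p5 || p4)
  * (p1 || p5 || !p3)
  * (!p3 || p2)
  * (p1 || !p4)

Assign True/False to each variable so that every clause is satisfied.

p1=T, p2=F, p3=F, p4=T, p5=F

Check each clause:
  1. (p4 || p3) — p4 is true.
  2. (p2 || !p3 || p1) — p1 is true.
  3. (p3 || !p4 || !p2) — !p2 is true.
  4. (!p4 || p1 || p2) — p1 is true.
  5. (!p5 || p3) — !p5 is true.
  6. (p3 || p1 || !p5) — p1 is true.
  7. (!p3 || !p1) — !p3 is true.
  8. (!p5 || !p3) — !p5 is true.
  9. (!p4 || !p2) — !p2 is true.
  10. (!p5 || !p2 || !p4) — !p5 is true.
  11. (p4 || !p5) — !p5 is true.
  12. (p1 || p5 || !p3) — p1 is true.
  13. (!p3 || p2) — !p3 is true.
  14. (p1 || !p4) — p1 is true.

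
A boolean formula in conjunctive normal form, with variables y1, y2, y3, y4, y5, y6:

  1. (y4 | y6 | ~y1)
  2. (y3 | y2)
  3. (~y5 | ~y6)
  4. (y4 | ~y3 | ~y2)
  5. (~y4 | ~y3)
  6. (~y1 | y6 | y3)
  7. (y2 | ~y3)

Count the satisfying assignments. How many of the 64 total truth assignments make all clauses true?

8

Split on y3, then y2.
  y3=T, y2=T: a clause becomes empty — 0.
  y3=T, y2=F: a clause becomes empty — 0.
  y3=F, y2=T: y4 free; 4 ways for (y1,y5,y6) × 2^1 = 8.
  y3=F, y2=F: a clause becomes empty — 0.
Total: 0 + 0 + 8 + 0 = 8.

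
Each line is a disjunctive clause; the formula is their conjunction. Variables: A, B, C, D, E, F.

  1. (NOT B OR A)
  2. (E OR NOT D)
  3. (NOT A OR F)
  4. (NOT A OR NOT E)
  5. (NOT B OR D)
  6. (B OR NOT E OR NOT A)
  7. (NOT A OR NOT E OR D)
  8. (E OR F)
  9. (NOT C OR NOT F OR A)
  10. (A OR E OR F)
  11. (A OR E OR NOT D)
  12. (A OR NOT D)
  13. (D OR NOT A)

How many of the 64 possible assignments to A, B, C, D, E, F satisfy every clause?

4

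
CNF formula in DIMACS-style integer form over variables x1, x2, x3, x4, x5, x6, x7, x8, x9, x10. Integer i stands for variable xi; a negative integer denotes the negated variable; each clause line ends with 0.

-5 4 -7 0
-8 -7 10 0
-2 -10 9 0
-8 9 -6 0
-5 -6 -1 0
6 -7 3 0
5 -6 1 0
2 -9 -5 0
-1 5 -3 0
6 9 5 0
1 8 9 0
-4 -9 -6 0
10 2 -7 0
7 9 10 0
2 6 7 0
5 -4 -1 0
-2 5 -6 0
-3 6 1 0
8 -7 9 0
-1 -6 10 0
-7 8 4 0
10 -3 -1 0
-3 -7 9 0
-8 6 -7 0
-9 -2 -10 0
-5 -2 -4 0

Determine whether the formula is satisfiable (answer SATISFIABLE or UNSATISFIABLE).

SATISFIABLE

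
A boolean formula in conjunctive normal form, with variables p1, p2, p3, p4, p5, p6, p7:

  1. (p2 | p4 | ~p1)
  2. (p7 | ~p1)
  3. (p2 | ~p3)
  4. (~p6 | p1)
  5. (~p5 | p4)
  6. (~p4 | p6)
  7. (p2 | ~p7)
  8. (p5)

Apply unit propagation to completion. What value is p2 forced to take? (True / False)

True

(p5) stands alone — p5 = True.
From (p4 | ~p5) and p5 = True: p4 = True.
In (~p4 | p6), ~p4 is now false; p6 must hold, so p6 = True.
In (p1 | ~p6), ~p6 is now false; p1 must hold, so p1 = True.
From (~p1 | p7) and p1 = True: p7 = True.
In (p2 | ~p7), ~p7 is now false; p2 must hold, so p2 = True.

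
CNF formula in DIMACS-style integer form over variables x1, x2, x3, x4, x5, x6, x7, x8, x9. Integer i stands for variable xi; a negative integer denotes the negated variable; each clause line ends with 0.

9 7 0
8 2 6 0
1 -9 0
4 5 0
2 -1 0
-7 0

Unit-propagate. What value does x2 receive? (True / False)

True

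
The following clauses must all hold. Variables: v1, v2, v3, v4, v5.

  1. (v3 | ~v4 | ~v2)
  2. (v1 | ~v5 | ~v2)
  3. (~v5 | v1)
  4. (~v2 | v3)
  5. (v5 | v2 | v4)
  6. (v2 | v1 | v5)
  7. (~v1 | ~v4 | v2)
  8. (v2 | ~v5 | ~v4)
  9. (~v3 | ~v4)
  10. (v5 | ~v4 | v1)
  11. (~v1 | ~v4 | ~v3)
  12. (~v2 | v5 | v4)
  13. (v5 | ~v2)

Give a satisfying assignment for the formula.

Set v1 = True and propagate.
The remaining clauses are satisfied by v2 = True, v3 = True, v4 = False, v5 = True.

v1=T  v2=T  v3=T  v4=F  v5=T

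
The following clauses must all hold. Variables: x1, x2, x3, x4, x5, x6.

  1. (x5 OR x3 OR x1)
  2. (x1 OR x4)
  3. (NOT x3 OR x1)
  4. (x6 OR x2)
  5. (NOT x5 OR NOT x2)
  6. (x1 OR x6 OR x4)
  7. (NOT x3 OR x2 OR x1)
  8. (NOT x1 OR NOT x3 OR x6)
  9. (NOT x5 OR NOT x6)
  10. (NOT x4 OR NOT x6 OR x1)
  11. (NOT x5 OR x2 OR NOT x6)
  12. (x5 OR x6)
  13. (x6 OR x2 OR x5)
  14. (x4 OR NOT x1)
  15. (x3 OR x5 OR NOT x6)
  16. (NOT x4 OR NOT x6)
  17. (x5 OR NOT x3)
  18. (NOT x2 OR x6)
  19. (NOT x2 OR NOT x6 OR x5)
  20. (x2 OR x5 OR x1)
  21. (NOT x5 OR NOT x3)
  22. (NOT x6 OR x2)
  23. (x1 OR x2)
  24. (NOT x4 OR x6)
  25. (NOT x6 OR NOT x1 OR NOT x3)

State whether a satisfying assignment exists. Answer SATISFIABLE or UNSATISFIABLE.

UNSATISFIABLE

x6 = True:
  propagation gives x5=False, x3=True; an empty clause results — contradiction.
x6 = False:
  propagation gives x2=True; an empty clause results — contradiction.
Every branch closes, so no satisfying assignment exists.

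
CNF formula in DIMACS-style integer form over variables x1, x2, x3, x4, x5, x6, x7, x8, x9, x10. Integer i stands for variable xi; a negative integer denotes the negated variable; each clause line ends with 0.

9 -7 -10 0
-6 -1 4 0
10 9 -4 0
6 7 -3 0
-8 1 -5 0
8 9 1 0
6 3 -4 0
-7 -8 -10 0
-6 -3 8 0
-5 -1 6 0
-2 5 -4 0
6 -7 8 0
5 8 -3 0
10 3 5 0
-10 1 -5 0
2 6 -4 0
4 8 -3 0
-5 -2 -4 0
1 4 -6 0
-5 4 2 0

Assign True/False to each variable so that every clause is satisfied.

Pure literal: x9 appears only positively; assign x9 = True.
Branch on x1: take x1 = False.
For the remaining variables, x2 = False, x3 = False, x4 = True, x5 = False, x6 = True, x7 = False, x8 = True, x10 = True works.
Every clause has at least one true literal under this assignment.
Check each clause:
  1. (!x10 || x9 || !x7) — !x7 is true.
  2. (!x6 || x4 || !x1) — x4 is true.
  3. (x10 || x9 || !x4) — x9 is true.
  4. (x7 || !x3 || x6) — !x3 is true.
  5. (x1 || !x8 || !x5) — !x5 is true.
  6. (x1 || x8 || x9) — x8 is true.
  7. (x3 || !x4 || x6) — x6 is true.
  8. (!x10 || !x8 || !x7) — !x7 is true.
  9. (!x3 || !x6 || x8) — x8 is true.
  10. (!x5 || !x1 || x6) — !x5 is true.
  11. (!x2 || x5 || !x4) — !x2 is true.
  12. (!x7 || x8 || x6) — x8 is true.
  13. (!x3 || x8 || x5) — x8 is true.
  14. (x3 || x10 || x5) — x10 is true.
  15. (!x10 || !x5 || x1) — !x5 is true.
  16. (x6 || !x4 || x2) — x6 is true.
  17. (x8 || x4 || !x3) — x8 is true.
  18. (!x2 || !x4 || !x5) — !x5 is true.
  19. (x1 || !x6 || x4) — x4 is true.
  20. (!x5 || x2 || x4) — !x5 is true.

x1 = F, x2 = F, x3 = F, x4 = T, x5 = F, x6 = T, x7 = F, x8 = T, x9 = T, x10 = T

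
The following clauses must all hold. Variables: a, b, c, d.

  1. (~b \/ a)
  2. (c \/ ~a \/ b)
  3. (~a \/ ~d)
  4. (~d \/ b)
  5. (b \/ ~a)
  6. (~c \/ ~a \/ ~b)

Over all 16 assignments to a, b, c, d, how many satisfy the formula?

3

Satisfying assignments:
  a=0 b=0 c=0 d=0
  a=0 b=0 c=1 d=0
  a=1 b=1 c=0 d=0
Count: 3.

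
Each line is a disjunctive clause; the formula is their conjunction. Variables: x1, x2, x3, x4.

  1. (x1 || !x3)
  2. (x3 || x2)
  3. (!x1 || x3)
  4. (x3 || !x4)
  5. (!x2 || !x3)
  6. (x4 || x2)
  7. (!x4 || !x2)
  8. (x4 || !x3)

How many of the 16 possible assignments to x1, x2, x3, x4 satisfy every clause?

2

Satisfying assignments:
  x1=F x2=T x3=F x4=F
  x1=T x2=F x3=T x4=T
That's 2 in total.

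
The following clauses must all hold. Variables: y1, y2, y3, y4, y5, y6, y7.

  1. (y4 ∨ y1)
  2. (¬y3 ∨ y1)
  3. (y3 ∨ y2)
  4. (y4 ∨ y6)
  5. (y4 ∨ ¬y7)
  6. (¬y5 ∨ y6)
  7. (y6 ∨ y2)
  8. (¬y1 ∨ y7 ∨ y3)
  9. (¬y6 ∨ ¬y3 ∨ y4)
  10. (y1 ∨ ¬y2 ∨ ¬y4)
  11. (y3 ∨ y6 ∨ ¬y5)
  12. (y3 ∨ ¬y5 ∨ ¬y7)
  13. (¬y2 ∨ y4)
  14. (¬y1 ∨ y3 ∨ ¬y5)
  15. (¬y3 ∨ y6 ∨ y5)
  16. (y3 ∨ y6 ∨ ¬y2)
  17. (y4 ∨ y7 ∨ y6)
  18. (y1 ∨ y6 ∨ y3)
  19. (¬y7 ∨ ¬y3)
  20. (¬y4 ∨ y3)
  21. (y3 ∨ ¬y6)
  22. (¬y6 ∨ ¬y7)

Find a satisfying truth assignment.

y1=T, y2=F, y3=T, y4=T, y5=T, y6=T, y7=F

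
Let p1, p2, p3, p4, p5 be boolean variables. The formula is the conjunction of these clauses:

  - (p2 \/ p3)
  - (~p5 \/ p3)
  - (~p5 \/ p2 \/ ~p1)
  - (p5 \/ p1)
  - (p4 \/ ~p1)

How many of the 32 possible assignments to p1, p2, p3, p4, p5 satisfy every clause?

8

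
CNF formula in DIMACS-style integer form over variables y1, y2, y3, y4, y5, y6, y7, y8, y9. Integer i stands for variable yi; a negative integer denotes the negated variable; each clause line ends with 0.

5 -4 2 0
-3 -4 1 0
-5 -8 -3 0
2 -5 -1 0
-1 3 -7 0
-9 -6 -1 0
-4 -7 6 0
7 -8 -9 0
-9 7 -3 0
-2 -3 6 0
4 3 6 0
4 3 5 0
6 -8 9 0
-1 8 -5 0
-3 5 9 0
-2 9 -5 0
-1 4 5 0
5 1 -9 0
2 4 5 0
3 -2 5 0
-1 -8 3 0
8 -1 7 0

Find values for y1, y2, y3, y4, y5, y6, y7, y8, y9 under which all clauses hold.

Set y1 = False and propagate.
Branch on y2: take y2 = False.
Set y3 = True and propagate.
  then y4 is forced to False.
  then y5 is forced to True.
  then y8 is forced to False.
The remaining clauses are satisfied by y6 = False, y7 = False, y9 = False.
Every clause has at least one true literal under this assignment.

y1 = False, y2 = False, y3 = True, y4 = False, y5 = True, y6 = False, y7 = False, y8 = False, y9 = False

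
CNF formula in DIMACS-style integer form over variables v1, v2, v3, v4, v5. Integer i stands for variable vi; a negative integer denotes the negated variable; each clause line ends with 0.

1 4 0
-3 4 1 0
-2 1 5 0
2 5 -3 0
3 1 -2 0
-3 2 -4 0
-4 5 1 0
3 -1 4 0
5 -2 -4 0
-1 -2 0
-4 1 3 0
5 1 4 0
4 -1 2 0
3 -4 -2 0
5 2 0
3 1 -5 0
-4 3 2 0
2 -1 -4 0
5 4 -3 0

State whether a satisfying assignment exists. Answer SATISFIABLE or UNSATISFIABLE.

Set v1 = False and propagate.
  then v4 is forced to True.
  then v5 is forced to True.
  then v3 is forced to True.
  then v2 is forced to True.
So v1=F, v2=T, v3=T, v4=T, v5=T is a satisfying assignment.

SATISFIABLE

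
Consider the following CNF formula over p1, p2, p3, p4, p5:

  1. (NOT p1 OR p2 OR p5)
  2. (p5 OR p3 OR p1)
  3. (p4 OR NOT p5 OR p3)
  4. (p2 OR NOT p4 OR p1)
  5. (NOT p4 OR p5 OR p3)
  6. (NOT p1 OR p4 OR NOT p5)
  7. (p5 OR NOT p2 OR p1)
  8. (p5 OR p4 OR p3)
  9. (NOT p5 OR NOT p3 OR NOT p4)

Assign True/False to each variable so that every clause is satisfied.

Try p1 = False.
The remaining clauses are satisfied by p2 = True, p3 = False, p4 = True, p5 = True.
Check each clause:
  1. (NOT p1 OR p5 OR p2) — p2 is true.
  2. (p5 OR p1 OR p3) — p5 is true.
  3. (NOT p5 OR p3 OR p4) — p4 is true.
  4. (p2 OR p1 OR NOT p4) — p2 is true.
  5. (p5 OR NOT p4 OR p3) — p5 is true.
  6. (NOT p1 OR p4 OR NOT p5) — p4 is true.
  7. (p1 OR NOT p2 OR p5) — p5 is true.
  8. (p5 OR p4 OR p3) — p4 is true.
  9. (NOT p5 OR NOT p4 OR NOT p3) — NOT p3 is true.

p1=False, p2=True, p3=False, p4=True, p5=True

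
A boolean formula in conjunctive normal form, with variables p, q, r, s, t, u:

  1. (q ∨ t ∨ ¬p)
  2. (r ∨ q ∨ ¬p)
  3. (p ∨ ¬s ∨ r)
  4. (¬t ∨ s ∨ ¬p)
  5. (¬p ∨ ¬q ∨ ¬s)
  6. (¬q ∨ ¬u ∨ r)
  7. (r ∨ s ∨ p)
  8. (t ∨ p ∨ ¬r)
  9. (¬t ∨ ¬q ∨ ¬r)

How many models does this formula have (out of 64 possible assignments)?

9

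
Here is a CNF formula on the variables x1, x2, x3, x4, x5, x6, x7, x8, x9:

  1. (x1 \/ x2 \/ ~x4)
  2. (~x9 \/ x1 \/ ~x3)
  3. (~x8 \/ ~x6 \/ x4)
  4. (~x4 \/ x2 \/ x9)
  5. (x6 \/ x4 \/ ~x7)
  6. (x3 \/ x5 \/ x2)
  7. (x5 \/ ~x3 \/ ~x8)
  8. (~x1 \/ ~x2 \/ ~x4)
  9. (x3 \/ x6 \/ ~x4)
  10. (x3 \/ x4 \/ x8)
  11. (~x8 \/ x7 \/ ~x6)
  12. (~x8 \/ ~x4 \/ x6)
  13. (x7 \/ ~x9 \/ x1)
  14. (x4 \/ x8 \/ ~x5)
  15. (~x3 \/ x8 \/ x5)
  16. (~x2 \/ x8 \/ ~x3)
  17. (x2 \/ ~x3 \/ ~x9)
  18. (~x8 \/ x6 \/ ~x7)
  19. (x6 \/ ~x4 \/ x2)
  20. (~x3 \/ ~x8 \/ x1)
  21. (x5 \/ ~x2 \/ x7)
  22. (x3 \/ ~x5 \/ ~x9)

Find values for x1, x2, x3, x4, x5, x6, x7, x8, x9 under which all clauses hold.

x1=True, x2=True, x3=False, x4=False, x5=True, x6=False, x7=False, x8=True, x9=False

Set x1 = True and propagate.
Branch on x2: take x2 = True.
  then x4 is forced to False.
The remaining clauses are satisfied by x3 = False, x5 = True, x6 = False, x7 = False, x8 = True, x9 = False.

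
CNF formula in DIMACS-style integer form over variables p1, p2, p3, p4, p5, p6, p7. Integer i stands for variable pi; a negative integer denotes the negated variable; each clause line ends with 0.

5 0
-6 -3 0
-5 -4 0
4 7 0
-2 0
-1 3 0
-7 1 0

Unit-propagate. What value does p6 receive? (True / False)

False

Unit clause (p5) sets p5 = True.
(!p4 || !p5): since p5 = True, the clause reduces to (!p4). p4 = False.
From (p4 || p7) and p4 = False: p7 = True.
Unit clause (!p2) sets p2 = False.
(!p7 || p1) with p7 = True leaves only p1, so p1 = True.
From (p3 || !p1) and p1 = True: p3 = True.
(!p3 || !p6): since p3 = True, the clause reduces to (!p6). p6 = False.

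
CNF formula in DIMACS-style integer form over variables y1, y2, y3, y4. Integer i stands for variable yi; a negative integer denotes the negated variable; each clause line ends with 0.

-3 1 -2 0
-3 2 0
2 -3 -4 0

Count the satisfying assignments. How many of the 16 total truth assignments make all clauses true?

10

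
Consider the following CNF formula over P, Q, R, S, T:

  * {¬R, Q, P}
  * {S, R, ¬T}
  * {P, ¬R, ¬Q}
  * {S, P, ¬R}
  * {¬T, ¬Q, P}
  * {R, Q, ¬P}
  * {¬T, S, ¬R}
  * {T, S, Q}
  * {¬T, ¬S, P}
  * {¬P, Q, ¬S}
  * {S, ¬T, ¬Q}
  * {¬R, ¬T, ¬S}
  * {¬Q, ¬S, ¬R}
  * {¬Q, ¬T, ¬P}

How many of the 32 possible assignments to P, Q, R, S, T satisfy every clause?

6

The models are:
  P=0 Q=0 R=0 S=1 T=0
  P=0 Q=1 R=0 S=0 T=0
  P=0 Q=1 R=0 S=1 T=0
  P=1 Q=1 R=0 S=0 T=0
  P=1 Q=1 R=0 S=1 T=0
  P=1 Q=1 R=1 S=0 T=0
Count: 6.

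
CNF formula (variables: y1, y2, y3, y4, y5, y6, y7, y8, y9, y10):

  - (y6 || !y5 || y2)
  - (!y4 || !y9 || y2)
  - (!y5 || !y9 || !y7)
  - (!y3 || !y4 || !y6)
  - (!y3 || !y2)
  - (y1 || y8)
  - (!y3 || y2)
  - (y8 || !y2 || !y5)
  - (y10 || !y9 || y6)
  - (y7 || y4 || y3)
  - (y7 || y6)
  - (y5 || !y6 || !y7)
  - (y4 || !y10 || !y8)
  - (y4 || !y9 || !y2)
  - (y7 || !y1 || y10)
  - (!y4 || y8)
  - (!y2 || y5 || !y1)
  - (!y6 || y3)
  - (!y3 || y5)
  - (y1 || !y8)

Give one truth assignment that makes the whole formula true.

y9 occurs only negated in the remaining clauses — set y9 = False.
Try y1 = True.
Set y2 = True and propagate.
  then y3 is forced to False.
  then y5 is forced to True.
  then y8 is forced to True.
  then y6 is forced to False.
  then y7 is forced to True.
The remaining clauses are satisfied by y4 = True, y10 = False.

y1=T  y2=T  y3=F  y4=T  y5=T  y6=F  y7=T  y8=T  y9=F  y10=F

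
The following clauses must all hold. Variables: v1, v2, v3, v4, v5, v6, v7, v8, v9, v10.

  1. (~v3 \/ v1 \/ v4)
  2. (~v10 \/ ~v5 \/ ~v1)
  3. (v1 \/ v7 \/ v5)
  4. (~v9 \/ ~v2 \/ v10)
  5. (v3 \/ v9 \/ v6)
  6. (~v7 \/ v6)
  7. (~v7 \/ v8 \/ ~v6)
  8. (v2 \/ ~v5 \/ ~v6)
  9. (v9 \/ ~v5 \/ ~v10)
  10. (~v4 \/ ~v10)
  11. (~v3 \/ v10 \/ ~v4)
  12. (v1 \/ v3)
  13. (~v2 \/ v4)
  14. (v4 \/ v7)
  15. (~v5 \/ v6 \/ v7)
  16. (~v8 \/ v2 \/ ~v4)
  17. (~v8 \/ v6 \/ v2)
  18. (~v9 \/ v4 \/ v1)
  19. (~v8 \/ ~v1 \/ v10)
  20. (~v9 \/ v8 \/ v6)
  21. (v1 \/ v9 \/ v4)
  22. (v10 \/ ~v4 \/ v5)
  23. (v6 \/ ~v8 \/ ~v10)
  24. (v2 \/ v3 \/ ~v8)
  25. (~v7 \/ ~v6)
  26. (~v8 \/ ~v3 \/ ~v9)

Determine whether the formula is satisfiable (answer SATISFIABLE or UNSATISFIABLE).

Set v1 = True and propagate.
The remaining clauses are satisfied by v2 = True, v3 = False, v4 = True, v5 = True, v6 = True, v7 = False, v8 = False, v9 = False, v10 = False.
Every clause has at least one true literal under this assignment.
So v1=T, v2=T, v3=F, v4=T, v5=T, v6=T, v7=F, v8=F, v9=F, v10=F is a satisfying assignment.

SATISFIABLE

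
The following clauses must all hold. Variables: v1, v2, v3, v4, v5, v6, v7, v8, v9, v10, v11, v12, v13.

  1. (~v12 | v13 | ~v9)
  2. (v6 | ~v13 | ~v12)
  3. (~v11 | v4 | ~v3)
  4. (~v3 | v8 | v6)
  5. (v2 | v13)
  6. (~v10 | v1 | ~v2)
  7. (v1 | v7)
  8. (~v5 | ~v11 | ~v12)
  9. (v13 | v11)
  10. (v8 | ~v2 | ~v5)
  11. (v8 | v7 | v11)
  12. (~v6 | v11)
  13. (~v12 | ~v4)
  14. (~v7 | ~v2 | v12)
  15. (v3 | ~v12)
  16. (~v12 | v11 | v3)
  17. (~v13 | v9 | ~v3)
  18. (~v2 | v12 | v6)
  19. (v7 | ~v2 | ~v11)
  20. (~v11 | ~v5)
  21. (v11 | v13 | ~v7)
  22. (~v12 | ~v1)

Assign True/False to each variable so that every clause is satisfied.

v1 = T, v2 = F, v3 = F, v4 = T, v5 = F, v6 = F, v7 = F, v8 = T, v9 = T, v10 = F, v11 = T, v12 = F, v13 = T

Check each clause:
  1. (v13 | ~v12 | ~v9) — ~v12 is true.
  2. (~v12 | v6 | ~v13) — ~v12 is true.
  3. (~v3 | v4 | ~v11) — ~v3 is true.
  4. (v8 | v6 | ~v3) — v8 is true.
  5. (v13 | v2) — v13 is true.
  6. (v1 | ~v2 | ~v10) — v1 is true.
  7. (v7 | v1) — v1 is true.
  8. (~v12 | ~v5 | ~v11) — ~v5 is true.
  9. (v13 | v11) — v11 is true.
  10. (~v5 | ~v2 | v8) — v8 is true.
  11. (v7 | v8 | v11) — v8 is true.
  12. (v11 | ~v6) — ~v6 is true.
  13. (~v4 | ~v12) — ~v12 is true.
  14. (~v7 | ~v2 | v12) — ~v7 is true.
  15. (~v12 | v3) — ~v12 is true.
  16. (~v12 | v3 | v11) — v11 is true.
  17. (~v13 | v9 | ~v3) — v9 is true.
  18. (v12 | v6 | ~v2) — ~v2 is true.
  19. (v7 | ~v2 | ~v11) — ~v2 is true.
  20. (~v11 | ~v5) — ~v5 is true.
  21. (~v7 | v13 | v11) — ~v7 is true.
  22. (~v12 | ~v1) — ~v12 is true.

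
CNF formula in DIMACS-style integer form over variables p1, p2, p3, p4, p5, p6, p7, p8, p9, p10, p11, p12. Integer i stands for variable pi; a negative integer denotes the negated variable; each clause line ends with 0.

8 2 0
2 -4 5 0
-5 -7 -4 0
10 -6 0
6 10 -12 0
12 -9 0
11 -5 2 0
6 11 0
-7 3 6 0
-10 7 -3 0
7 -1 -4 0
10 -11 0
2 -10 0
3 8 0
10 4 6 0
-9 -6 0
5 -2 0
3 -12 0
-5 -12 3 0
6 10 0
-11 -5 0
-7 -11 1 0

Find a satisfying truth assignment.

p1=False, p2=True, p3=False, p4=True, p5=True, p6=True, p7=False, p8=True, p9=False, p10=True, p11=False, p12=False

Check each clause:
  1. (p8 ∨ p2) — p8 is true.
  2. (p2 ∨ ¬p4 ∨ p5) — p2 is true.
  3. (¬p5 ∨ ¬p4 ∨ ¬p7) — ¬p7 is true.
  4. (¬p6 ∨ p10) — p10 is true.
  5. (¬p12 ∨ p10 ∨ p6) — p10 is true.
  6. (¬p9 ∨ p12) — ¬p9 is true.
  7. (¬p5 ∨ p11 ∨ p2) — p2 is true.
  8. (p11 ∨ p6) — p6 is true.
  9. (¬p7 ∨ p6 ∨ p3) — ¬p7 is true.
  10. (p7 ∨ ¬p10 ∨ ¬p3) — ¬p3 is true.
  11. (¬p1 ∨ ¬p4 ∨ p7) — ¬p1 is true.
  12. (¬p11 ∨ p10) — p10 is true.
  13. (p2 ∨ ¬p10) — p2 is true.
  14. (p8 ∨ p3) — p8 is true.
  15. (p4 ∨ p10 ∨ p6) — p10 is true.
  16. (¬p6 ∨ ¬p9) — ¬p9 is true.
  17. (¬p2 ∨ p5) — p5 is true.
  18. (p3 ∨ ¬p12) — ¬p12 is true.
  19. (p3 ∨ ¬p5 ∨ ¬p12) — ¬p12 is true.
  20. (p10 ∨ p6) — p10 is true.
  21. (¬p5 ∨ ¬p11) — ¬p11 is true.
  22. (¬p7 ∨ p1 ∨ ¬p11) — ¬p11 is true.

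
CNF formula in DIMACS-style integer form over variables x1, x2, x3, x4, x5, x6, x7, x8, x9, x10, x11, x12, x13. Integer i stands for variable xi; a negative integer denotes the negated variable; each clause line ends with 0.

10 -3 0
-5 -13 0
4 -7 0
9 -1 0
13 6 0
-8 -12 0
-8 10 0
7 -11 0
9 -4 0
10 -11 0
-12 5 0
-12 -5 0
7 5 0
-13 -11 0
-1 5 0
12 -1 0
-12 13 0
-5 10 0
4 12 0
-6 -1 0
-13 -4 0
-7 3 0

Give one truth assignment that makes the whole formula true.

x1 = False  x2 = False  x3 = True  x4 = True  x5 = True  x6 = True  x7 = True  x8 = True  x9 = True  x10 = True  x11 = True  x12 = False  x13 = False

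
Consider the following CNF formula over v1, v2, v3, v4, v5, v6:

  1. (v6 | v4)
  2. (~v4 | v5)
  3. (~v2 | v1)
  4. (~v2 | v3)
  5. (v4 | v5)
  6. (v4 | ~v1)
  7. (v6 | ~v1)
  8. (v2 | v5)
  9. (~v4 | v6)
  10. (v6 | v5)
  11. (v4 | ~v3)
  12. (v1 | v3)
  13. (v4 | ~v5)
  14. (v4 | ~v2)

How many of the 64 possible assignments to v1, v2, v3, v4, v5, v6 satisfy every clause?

4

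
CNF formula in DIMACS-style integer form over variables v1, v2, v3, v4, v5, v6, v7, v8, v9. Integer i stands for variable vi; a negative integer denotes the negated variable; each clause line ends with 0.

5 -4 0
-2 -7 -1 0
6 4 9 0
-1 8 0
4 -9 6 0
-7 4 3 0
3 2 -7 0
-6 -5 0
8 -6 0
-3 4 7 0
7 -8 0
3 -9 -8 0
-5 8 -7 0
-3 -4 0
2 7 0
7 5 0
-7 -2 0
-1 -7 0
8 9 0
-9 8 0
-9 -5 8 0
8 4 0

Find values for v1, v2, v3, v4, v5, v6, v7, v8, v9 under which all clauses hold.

v1=0, v2=0, v3=1, v4=0, v5=0, v6=1, v7=1, v8=1, v9=1

v1 occurs only negated in the remaining clauses — set v1 = False.
Try v2 = False.
  then v7 is forced to True.
  then v3 is forced to True.
  then v4 is forced to False.
  then v8 is forced to True.
Set v5 = False and propagate.
Branch on v6: take v6 = True.
v9 is now unconstrained; take v9 = True.
Every clause has at least one true literal under this assignment.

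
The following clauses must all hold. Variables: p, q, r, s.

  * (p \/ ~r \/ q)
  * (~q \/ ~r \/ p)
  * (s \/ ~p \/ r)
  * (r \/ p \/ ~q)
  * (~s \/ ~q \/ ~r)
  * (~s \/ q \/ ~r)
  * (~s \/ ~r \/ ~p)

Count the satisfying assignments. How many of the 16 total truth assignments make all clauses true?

6

The models are:
  p=F q=F r=F s=F
  p=F q=F r=F s=T
  p=T q=F r=F s=T
  p=T q=F r=T s=F
  p=T q=T r=F s=T
  p=T q=T r=T s=F
Count: 6.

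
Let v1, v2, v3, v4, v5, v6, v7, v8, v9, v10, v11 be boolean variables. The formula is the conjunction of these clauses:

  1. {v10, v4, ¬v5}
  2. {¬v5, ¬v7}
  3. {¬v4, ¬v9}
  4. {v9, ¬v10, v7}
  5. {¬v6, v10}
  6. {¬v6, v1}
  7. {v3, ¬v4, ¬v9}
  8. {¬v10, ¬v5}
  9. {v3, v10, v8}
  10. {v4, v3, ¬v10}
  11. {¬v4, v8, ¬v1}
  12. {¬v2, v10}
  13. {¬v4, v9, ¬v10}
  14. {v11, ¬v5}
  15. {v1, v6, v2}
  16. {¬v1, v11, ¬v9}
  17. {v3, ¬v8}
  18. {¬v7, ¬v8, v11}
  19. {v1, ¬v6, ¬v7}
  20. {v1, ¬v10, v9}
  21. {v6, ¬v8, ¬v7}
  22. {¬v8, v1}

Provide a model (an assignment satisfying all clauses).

v1=T, v2=T, v3=T, v4=F, v5=F, v6=T, v7=T, v8=F, v9=F, v10=T, v11=T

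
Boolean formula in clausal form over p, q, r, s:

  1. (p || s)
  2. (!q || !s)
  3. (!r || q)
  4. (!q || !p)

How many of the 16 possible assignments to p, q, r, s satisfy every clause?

The models are:
  p=0 q=0 r=0 s=1
  p=1 q=0 r=0 s=0
  p=1 q=0 r=0 s=1
Count: 3.

3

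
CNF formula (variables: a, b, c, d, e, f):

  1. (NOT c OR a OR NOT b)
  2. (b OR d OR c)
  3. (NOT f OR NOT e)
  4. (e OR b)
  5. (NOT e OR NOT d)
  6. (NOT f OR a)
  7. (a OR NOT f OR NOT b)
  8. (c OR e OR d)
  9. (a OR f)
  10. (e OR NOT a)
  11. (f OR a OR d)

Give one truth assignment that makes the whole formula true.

a=T, b=T, c=T, d=F, e=T, f=F

Check each clause:
  1. (NOT c OR NOT b OR a) — a is true.
  2. (c OR d OR b) — b is true.
  3. (NOT f OR NOT e) — NOT f is true.
  4. (b OR e) — b is true.
  5. (NOT e OR NOT d) — NOT d is true.
  6. (a OR NOT f) — a is true.
  7. (NOT b OR NOT f OR a) — a is true.
  8. (e OR d OR c) — c is true.
  9. (a OR f) — a is true.
  10. (e OR NOT a) — e is true.
  11. (a OR d OR f) — a is true.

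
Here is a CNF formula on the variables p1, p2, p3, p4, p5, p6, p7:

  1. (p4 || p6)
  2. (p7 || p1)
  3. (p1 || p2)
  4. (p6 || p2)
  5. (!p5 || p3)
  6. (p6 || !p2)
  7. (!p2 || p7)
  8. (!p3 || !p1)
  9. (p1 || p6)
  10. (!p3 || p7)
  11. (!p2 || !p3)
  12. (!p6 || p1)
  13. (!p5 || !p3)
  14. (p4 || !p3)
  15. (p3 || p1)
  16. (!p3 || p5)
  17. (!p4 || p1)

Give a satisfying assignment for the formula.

p7 occurs only positively in the remaining clauses — set p7 = True.
Set p1 = True and propagate.
  then p3 is forced to False.
  then p5 is forced to False.
Try p2 = False.
  then p6 is forced to True.
p4 is now unconstrained; take p4 = True.
Check each clause:
  1. (p4 || p6) — p4 is true.
  2. (p1 || p7) — p1 is true.
  3. (p1 || p2) — p1 is true.
  4. (p2 || p6) — p6 is true.
  5. (!p5 || p3) — !p5 is true.
  6. (p6 || !p2) — !p2 is true.
  7. (!p2 || p7) — !p2 is true.
  8. (!p3 || !p1) — !p3 is true.
  9. (p1 || p6) — p1 is true.
  10. (p7 || !p3) — !p3 is true.
  11. (!p2 || !p3) — !p3 is true.
  12. (p1 || !p6) — p1 is true.
  13. (!p5 || !p3) — !p5 is true.
  14. (!p3 || p4) — p4 is true.
  15. (p3 || p1) — p1 is true.
  16. (!p3 || p5) — !p3 is true.
  17. (p1 || !p4) — p1 is true.

p1 = True, p2 = False, p3 = False, p4 = True, p5 = False, p6 = True, p7 = True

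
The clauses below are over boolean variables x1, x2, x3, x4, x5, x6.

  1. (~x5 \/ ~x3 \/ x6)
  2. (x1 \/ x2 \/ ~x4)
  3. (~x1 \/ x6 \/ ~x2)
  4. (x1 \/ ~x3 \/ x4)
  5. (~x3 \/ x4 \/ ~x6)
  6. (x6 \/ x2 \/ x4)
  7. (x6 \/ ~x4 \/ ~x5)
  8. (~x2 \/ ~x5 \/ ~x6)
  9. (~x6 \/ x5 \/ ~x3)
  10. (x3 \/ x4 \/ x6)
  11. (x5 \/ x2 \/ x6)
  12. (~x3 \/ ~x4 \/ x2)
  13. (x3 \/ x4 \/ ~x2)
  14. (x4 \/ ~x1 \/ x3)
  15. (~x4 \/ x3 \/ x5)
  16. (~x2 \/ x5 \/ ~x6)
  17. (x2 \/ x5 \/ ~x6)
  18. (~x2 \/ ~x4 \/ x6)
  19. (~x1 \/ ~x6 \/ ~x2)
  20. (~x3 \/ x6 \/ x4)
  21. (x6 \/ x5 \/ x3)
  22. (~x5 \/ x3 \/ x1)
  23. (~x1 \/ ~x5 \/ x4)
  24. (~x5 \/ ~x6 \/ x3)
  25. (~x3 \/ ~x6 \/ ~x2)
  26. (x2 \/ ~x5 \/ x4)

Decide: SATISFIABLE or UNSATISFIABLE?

UNSATISFIABLE

x6 = True:
  x3 = True:
    propagation gives x4=True, x5=True, x2=False; an empty clause results — contradiction.
  x3 = False:
    propagation gives x5=False, x4=False, x2=False; an empty clause results — contradiction.
x6 = False:
  x4 = True:
    propagation gives x5=False, x2=True; an empty clause results — contradiction.
  x4 = False:
    propagation gives x2=True, x1=False, x3=False; an empty clause results — contradiction.
Every branch closes, so no satisfying assignment exists.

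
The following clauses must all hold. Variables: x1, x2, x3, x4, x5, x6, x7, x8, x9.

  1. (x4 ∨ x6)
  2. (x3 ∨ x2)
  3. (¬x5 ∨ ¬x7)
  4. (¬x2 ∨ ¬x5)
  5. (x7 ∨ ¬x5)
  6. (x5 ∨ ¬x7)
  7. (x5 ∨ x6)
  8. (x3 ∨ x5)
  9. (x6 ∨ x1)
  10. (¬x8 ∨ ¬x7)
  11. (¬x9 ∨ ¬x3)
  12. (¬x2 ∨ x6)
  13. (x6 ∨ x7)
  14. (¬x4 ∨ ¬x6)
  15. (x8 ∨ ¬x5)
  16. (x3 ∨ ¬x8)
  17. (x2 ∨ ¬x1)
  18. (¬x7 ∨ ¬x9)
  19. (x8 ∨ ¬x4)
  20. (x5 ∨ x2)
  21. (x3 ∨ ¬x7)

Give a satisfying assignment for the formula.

x1=False  x2=True  x3=True  x4=False  x5=False  x6=True  x7=False  x8=True  x9=False

x9 occurs only negated in the remaining clauses — set x9 = False.
Try x1 = False.
  then x6 is forced to True.
  then x4 is forced to False.
For the remaining variables, x2 = True, x3 = True, x5 = False, x7 = False, x8 = True works.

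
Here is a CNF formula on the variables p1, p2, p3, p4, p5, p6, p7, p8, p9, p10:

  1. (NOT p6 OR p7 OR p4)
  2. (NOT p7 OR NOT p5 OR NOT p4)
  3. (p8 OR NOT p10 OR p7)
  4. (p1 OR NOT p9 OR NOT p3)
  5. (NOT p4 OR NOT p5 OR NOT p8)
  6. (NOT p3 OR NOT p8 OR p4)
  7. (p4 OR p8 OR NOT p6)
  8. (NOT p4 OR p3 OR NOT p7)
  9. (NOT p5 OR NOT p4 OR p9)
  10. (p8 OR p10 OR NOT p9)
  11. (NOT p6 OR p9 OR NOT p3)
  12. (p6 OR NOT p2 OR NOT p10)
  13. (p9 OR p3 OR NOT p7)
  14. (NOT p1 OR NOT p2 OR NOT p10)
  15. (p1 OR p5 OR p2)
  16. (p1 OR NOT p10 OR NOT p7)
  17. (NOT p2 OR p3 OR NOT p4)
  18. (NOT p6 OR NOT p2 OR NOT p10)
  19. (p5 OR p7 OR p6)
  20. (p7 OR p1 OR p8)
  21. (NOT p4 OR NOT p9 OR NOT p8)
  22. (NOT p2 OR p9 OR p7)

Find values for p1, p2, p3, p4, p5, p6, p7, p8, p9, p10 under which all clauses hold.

p1 = False, p2 = False, p3 = False, p4 = False, p5 = True, p6 = False, p7 = False, p8 = True, p9 = True, p10 = True

Check each clause:
  1. (NOT p6 OR p4 OR p7) — NOT p6 is true.
  2. (NOT p4 OR NOT p5 OR NOT p7) — NOT p7 is true.
  3. (NOT p10 OR p8 OR p7) — p8 is true.
  4. (NOT p9 OR p1 OR NOT p3) — NOT p3 is true.
  5. (NOT p5 OR NOT p4 OR NOT p8) — NOT p4 is true.
  6. (p4 OR NOT p8 OR NOT p3) — NOT p3 is true.
  7. (p8 OR p4 OR NOT p6) — p8 is true.
  8. (p3 OR NOT p7 OR NOT p4) — NOT p7 is true.
  9. (NOT p4 OR p9 OR NOT p5) — p9 is true.
  10. (p10 OR p8 OR NOT p9) — p8 is true.
  11. (NOT p3 OR NOT p6 OR p9) — p9 is true.
  12. (NOT p2 OR p6 OR NOT p10) — NOT p2 is true.
  13. (NOT p7 OR p9 OR p3) — NOT p7 is true.
  14. (NOT p10 OR NOT p2 OR NOT p1) — NOT p2 is true.
  15. (p2 OR p1 OR p5) — p5 is true.
  16. (p1 OR NOT p7 OR NOT p10) — NOT p7 is true.
  17. (p3 OR NOT p2 OR NOT p4) — NOT p4 is true.
  18. (NOT p2 OR NOT p10 OR NOT p6) — NOT p6 is true.
  19. (p5 OR p7 OR p6) — p5 is true.
  20. (p1 OR p8 OR p7) — p8 is true.
  21. (NOT p9 OR NOT p8 OR NOT p4) — NOT p4 is true.
  22. (p7 OR NOT p2 OR p9) — p9 is true.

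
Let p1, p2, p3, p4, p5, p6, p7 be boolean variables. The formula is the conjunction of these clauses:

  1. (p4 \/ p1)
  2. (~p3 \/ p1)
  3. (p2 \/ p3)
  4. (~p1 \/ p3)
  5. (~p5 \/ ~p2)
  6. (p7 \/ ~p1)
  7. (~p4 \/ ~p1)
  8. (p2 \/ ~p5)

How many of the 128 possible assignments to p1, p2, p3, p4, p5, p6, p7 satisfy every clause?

8

Split on p1, then p2.
  p1=1, p2=1: remaining (p3,p4,p5,p6,p7) ∈ {(1,0,0,0,1); (1,0,0,1,1)} — 2.
  p1=1, p2=0: remaining (p3,p4,p5,p6,p7) ∈ {(1,0,0,0,1); (1,0,0,1,1)} — 2.
  p1=0, p2=1: remaining (p3,p4,p5,p6,p7) ∈ {(0,1,0,0,0); (0,1,0,0,1); (0,1,0,1,0); (0,1,0,1,1)} — 4.
  p1=0, p2=0: a clause becomes empty — 0.
Total: 2 + 2 + 4 + 0 = 8.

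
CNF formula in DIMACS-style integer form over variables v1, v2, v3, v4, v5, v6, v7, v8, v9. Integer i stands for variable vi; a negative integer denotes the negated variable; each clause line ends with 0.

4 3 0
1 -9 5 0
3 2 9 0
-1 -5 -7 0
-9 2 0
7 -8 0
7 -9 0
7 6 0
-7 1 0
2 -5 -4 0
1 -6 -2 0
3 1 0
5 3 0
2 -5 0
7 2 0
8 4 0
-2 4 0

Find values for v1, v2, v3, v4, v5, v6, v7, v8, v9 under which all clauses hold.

v1=T, v2=F, v3=T, v4=F, v5=F, v6=F, v7=T, v8=T, v9=F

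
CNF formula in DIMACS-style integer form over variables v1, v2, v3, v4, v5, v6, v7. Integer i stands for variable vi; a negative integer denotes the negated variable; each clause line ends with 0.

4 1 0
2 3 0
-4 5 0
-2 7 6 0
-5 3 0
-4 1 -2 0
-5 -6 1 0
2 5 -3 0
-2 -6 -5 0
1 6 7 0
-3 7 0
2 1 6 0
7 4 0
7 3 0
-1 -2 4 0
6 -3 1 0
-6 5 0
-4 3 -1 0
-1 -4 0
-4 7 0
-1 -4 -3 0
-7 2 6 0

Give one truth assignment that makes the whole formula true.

v1=True, v2=False, v3=True, v4=False, v5=True, v6=True, v7=True

Set v1 = True and propagate.
  then v4 is forced to False.
  then v7 is forced to True.
  then v2 is forced to False.
  then v3 is forced to True.
  then v5 is forced to True.
  then v6 is forced to True.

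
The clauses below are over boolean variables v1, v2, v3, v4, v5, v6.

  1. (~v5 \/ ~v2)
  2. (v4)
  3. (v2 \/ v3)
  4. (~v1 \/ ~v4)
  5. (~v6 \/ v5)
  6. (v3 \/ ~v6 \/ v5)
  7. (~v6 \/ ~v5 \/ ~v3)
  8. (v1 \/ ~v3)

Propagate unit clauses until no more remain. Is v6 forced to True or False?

False

Unit clause (v4) sets v4 = True.
(~v1 \/ ~v4): since v4 = True, the clause reduces to (~v1). v1 = False.
From (~v3 \/ v1) and v1 = False: v3 = False.
From (v2 \/ v3) and v3 = False: v2 = True.
(~v5 \/ ~v2) with v2 = True leaves only ~v5, so v5 = False.
In (~v6 \/ v5), v5 is now false; ~v6 must hold, so v6 = False.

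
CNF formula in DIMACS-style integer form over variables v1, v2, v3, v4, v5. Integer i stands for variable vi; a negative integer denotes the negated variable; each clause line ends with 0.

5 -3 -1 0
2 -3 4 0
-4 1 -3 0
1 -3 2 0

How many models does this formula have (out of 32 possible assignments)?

Split on v3, then v1.
  v3=T, v1=T: remaining (v2,v4,v5) ∈ {(F,T,T); (T,F,T); (T,T,T)} — 3.
  v3=T, v1=F: remaining (v2,v4,v5) ∈ {(T,F,F); (T,F,T)} — 2.
  v3=F, v1=T: v2, v4, v5 free → 2^3 = 8.
  v3=F, v1=F: v2, v4, v5 free → 2^3 = 8.
Total: 3 + 2 + 8 + 8 = 21.

21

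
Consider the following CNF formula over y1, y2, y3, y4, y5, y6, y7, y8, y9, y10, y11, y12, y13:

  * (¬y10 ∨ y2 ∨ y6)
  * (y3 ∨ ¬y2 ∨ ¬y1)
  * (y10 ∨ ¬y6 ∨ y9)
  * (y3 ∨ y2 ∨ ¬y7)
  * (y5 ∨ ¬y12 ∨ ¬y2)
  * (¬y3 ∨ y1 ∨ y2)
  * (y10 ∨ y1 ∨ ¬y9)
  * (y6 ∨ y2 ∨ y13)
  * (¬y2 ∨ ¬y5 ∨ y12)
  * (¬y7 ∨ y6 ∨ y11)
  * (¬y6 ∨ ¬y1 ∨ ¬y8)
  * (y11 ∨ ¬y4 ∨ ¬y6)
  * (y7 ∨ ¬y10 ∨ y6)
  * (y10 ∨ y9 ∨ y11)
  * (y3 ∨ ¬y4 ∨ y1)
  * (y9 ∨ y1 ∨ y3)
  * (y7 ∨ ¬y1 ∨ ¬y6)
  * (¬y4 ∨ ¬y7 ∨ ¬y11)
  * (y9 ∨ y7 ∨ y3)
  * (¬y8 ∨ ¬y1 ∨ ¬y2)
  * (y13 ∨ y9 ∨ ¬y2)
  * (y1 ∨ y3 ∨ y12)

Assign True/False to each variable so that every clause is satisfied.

y1=False, y2=True, y3=False, y4=False, y5=True, y6=True, y7=True, y8=True, y9=True, y10=True, y11=False, y12=True, y13=True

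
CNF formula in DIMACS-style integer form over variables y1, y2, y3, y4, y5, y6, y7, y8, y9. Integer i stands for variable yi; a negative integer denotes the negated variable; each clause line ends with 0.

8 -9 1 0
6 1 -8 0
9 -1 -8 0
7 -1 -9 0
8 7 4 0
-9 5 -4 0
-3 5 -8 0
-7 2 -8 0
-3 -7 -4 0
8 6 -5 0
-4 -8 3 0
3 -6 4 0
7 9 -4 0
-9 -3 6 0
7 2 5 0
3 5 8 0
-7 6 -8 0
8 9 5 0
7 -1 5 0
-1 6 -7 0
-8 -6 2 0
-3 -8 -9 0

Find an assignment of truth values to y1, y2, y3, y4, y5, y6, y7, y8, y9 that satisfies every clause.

y1=1  y2=0  y3=1  y4=0  y5=1  y6=1  y7=1  y8=0  y9=1

Check each clause:
  1. (y8 \/ ~y9 \/ y1) — y1 is true.
  2. (y6 \/ ~y8 \/ y1) — ~y8 is true.
  3. (~y8 \/ y9 \/ ~y1) — ~y8 is true.
  4. (y7 \/ ~y9 \/ ~y1) — y7 is true.
  5. (y7 \/ y4 \/ y8) — y7 is true.
  6. (~y4 \/ y5 \/ ~y9) — ~y4 is true.
  7. (y5 \/ ~y8 \/ ~y3) — ~y8 is true.
  8. (~y8 \/ ~y7 \/ y2) — ~y8 is true.
  9. (~y3 \/ ~y4 \/ ~y7) — ~y4 is true.
  10. (~y5 \/ y6 \/ y8) — y6 is true.
  11. (~y8 \/ y3 \/ ~y4) — ~y8 is true.
  12. (y3 \/ ~y6 \/ y4) — y3 is true.
  13. (~y4 \/ y7 \/ y9) — y9 is true.
  14. (~y9 \/ y6 \/ ~y3) — y6 is true.
  15. (y2 \/ y5 \/ y7) — y5 is true.
  16. (y8 \/ y3 \/ y5) — y3 is true.
  17. (y6 \/ ~y7 \/ ~y8) — ~y8 is true.
  18. (y5 \/ y8 \/ y9) — y9 is true.
  19. (y7 \/ ~y1 \/ y5) — y5 is true.
  20. (y6 \/ ~y1 \/ ~y7) — y6 is true.
  21. (~y6 \/ ~y8 \/ y2) — ~y8 is true.
  22. (~y8 \/ ~y3 \/ ~y9) — ~y8 is true.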